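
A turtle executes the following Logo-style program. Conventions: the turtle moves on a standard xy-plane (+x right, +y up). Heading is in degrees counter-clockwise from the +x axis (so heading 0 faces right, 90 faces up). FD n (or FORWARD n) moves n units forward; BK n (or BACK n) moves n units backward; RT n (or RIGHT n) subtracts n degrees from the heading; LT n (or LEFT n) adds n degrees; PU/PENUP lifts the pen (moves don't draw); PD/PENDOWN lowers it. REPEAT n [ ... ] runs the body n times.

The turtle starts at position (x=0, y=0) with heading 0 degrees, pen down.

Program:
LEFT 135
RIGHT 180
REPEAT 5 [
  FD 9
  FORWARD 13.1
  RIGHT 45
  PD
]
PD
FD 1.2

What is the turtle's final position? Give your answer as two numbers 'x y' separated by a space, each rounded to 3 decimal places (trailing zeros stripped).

Executing turtle program step by step:
Start: pos=(0,0), heading=0, pen down
LT 135: heading 0 -> 135
RT 180: heading 135 -> 315
REPEAT 5 [
  -- iteration 1/5 --
  FD 9: (0,0) -> (6.364,-6.364) [heading=315, draw]
  FD 13.1: (6.364,-6.364) -> (15.627,-15.627) [heading=315, draw]
  RT 45: heading 315 -> 270
  PD: pen down
  -- iteration 2/5 --
  FD 9: (15.627,-15.627) -> (15.627,-24.627) [heading=270, draw]
  FD 13.1: (15.627,-24.627) -> (15.627,-37.727) [heading=270, draw]
  RT 45: heading 270 -> 225
  PD: pen down
  -- iteration 3/5 --
  FD 9: (15.627,-37.727) -> (9.263,-44.091) [heading=225, draw]
  FD 13.1: (9.263,-44.091) -> (0,-53.354) [heading=225, draw]
  RT 45: heading 225 -> 180
  PD: pen down
  -- iteration 4/5 --
  FD 9: (0,-53.354) -> (-9,-53.354) [heading=180, draw]
  FD 13.1: (-9,-53.354) -> (-22.1,-53.354) [heading=180, draw]
  RT 45: heading 180 -> 135
  PD: pen down
  -- iteration 5/5 --
  FD 9: (-22.1,-53.354) -> (-28.464,-46.99) [heading=135, draw]
  FD 13.1: (-28.464,-46.99) -> (-37.727,-37.727) [heading=135, draw]
  RT 45: heading 135 -> 90
  PD: pen down
]
PD: pen down
FD 1.2: (-37.727,-37.727) -> (-37.727,-36.527) [heading=90, draw]
Final: pos=(-37.727,-36.527), heading=90, 11 segment(s) drawn

Answer: -37.727 -36.527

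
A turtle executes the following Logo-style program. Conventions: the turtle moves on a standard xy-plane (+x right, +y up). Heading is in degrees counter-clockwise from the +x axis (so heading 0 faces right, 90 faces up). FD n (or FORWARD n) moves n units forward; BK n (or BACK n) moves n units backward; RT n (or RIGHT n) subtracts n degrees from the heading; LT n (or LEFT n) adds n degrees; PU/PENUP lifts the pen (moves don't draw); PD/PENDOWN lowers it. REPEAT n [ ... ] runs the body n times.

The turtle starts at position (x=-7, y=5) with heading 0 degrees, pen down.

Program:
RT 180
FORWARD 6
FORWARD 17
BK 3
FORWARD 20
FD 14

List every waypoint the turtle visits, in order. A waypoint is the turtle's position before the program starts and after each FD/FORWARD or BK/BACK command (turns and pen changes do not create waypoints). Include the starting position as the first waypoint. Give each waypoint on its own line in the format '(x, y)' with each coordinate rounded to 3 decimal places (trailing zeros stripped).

Executing turtle program step by step:
Start: pos=(-7,5), heading=0, pen down
RT 180: heading 0 -> 180
FD 6: (-7,5) -> (-13,5) [heading=180, draw]
FD 17: (-13,5) -> (-30,5) [heading=180, draw]
BK 3: (-30,5) -> (-27,5) [heading=180, draw]
FD 20: (-27,5) -> (-47,5) [heading=180, draw]
FD 14: (-47,5) -> (-61,5) [heading=180, draw]
Final: pos=(-61,5), heading=180, 5 segment(s) drawn
Waypoints (6 total):
(-7, 5)
(-13, 5)
(-30, 5)
(-27, 5)
(-47, 5)
(-61, 5)

Answer: (-7, 5)
(-13, 5)
(-30, 5)
(-27, 5)
(-47, 5)
(-61, 5)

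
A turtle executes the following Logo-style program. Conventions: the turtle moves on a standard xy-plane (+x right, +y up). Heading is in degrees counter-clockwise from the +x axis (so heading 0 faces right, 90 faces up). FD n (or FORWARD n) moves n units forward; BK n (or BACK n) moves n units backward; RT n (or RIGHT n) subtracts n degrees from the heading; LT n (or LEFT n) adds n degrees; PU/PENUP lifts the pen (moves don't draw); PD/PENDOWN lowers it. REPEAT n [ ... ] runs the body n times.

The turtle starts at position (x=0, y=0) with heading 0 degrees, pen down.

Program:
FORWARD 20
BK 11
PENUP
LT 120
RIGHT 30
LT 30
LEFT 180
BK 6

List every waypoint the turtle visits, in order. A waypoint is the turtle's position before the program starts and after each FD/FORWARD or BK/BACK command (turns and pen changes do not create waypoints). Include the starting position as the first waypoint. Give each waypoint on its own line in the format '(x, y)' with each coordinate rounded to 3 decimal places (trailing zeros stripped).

Executing turtle program step by step:
Start: pos=(0,0), heading=0, pen down
FD 20: (0,0) -> (20,0) [heading=0, draw]
BK 11: (20,0) -> (9,0) [heading=0, draw]
PU: pen up
LT 120: heading 0 -> 120
RT 30: heading 120 -> 90
LT 30: heading 90 -> 120
LT 180: heading 120 -> 300
BK 6: (9,0) -> (6,5.196) [heading=300, move]
Final: pos=(6,5.196), heading=300, 2 segment(s) drawn
Waypoints (4 total):
(0, 0)
(20, 0)
(9, 0)
(6, 5.196)

Answer: (0, 0)
(20, 0)
(9, 0)
(6, 5.196)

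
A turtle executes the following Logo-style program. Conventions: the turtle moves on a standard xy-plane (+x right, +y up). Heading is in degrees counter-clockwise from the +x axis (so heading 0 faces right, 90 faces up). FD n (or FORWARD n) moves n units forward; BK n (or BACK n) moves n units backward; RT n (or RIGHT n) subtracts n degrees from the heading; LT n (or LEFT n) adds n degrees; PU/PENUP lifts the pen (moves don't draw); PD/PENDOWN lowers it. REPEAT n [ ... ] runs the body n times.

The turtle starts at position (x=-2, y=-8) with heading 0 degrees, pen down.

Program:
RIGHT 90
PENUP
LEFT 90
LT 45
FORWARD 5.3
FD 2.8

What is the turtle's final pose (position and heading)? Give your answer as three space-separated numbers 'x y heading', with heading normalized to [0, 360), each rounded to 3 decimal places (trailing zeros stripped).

Answer: 3.728 -2.272 45

Derivation:
Executing turtle program step by step:
Start: pos=(-2,-8), heading=0, pen down
RT 90: heading 0 -> 270
PU: pen up
LT 90: heading 270 -> 0
LT 45: heading 0 -> 45
FD 5.3: (-2,-8) -> (1.748,-4.252) [heading=45, move]
FD 2.8: (1.748,-4.252) -> (3.728,-2.272) [heading=45, move]
Final: pos=(3.728,-2.272), heading=45, 0 segment(s) drawn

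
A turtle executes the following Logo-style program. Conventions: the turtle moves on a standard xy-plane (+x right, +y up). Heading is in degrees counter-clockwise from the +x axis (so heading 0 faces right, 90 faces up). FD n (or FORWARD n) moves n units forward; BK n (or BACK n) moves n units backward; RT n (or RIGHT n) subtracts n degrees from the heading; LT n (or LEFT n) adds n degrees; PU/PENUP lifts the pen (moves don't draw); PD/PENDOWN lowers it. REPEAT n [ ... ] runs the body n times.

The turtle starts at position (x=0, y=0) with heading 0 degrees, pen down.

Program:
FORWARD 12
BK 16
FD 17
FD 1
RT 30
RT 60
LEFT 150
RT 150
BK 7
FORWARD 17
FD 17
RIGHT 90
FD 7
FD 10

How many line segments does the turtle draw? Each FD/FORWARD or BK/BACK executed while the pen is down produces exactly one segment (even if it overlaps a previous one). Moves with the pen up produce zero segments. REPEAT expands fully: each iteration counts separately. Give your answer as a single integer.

Answer: 9

Derivation:
Executing turtle program step by step:
Start: pos=(0,0), heading=0, pen down
FD 12: (0,0) -> (12,0) [heading=0, draw]
BK 16: (12,0) -> (-4,0) [heading=0, draw]
FD 17: (-4,0) -> (13,0) [heading=0, draw]
FD 1: (13,0) -> (14,0) [heading=0, draw]
RT 30: heading 0 -> 330
RT 60: heading 330 -> 270
LT 150: heading 270 -> 60
RT 150: heading 60 -> 270
BK 7: (14,0) -> (14,7) [heading=270, draw]
FD 17: (14,7) -> (14,-10) [heading=270, draw]
FD 17: (14,-10) -> (14,-27) [heading=270, draw]
RT 90: heading 270 -> 180
FD 7: (14,-27) -> (7,-27) [heading=180, draw]
FD 10: (7,-27) -> (-3,-27) [heading=180, draw]
Final: pos=(-3,-27), heading=180, 9 segment(s) drawn
Segments drawn: 9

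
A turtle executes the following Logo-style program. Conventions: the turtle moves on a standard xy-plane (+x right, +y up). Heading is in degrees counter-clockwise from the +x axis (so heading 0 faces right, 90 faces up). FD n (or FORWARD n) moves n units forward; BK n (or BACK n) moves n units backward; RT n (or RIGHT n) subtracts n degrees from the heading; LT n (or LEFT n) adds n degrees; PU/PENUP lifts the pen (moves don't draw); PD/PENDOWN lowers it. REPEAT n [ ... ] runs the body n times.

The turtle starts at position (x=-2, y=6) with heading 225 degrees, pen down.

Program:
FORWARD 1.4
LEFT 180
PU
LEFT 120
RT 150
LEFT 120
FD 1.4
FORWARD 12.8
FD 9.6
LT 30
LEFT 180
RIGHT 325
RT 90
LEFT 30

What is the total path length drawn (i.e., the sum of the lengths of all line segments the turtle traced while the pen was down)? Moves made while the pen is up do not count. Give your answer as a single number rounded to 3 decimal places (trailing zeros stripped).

Answer: 1.4

Derivation:
Executing turtle program step by step:
Start: pos=(-2,6), heading=225, pen down
FD 1.4: (-2,6) -> (-2.99,5.01) [heading=225, draw]
LT 180: heading 225 -> 45
PU: pen up
LT 120: heading 45 -> 165
RT 150: heading 165 -> 15
LT 120: heading 15 -> 135
FD 1.4: (-2.99,5.01) -> (-3.98,6) [heading=135, move]
FD 12.8: (-3.98,6) -> (-13.031,15.051) [heading=135, move]
FD 9.6: (-13.031,15.051) -> (-19.819,21.839) [heading=135, move]
LT 30: heading 135 -> 165
LT 180: heading 165 -> 345
RT 325: heading 345 -> 20
RT 90: heading 20 -> 290
LT 30: heading 290 -> 320
Final: pos=(-19.819,21.839), heading=320, 1 segment(s) drawn

Segment lengths:
  seg 1: (-2,6) -> (-2.99,5.01), length = 1.4
Total = 1.4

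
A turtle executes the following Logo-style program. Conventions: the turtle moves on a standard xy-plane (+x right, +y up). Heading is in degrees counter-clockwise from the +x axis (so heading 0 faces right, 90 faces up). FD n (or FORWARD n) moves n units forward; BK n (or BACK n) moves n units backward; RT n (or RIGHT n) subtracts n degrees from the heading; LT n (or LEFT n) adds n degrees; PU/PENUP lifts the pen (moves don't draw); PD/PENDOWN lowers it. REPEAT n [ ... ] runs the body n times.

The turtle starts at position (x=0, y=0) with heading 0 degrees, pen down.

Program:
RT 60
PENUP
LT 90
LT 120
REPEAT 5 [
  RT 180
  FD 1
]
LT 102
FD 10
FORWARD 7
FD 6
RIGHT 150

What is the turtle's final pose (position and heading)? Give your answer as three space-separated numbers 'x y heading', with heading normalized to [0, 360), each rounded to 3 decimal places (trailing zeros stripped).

Executing turtle program step by step:
Start: pos=(0,0), heading=0, pen down
RT 60: heading 0 -> 300
PU: pen up
LT 90: heading 300 -> 30
LT 120: heading 30 -> 150
REPEAT 5 [
  -- iteration 1/5 --
  RT 180: heading 150 -> 330
  FD 1: (0,0) -> (0.866,-0.5) [heading=330, move]
  -- iteration 2/5 --
  RT 180: heading 330 -> 150
  FD 1: (0.866,-0.5) -> (0,0) [heading=150, move]
  -- iteration 3/5 --
  RT 180: heading 150 -> 330
  FD 1: (0,0) -> (0.866,-0.5) [heading=330, move]
  -- iteration 4/5 --
  RT 180: heading 330 -> 150
  FD 1: (0.866,-0.5) -> (0,0) [heading=150, move]
  -- iteration 5/5 --
  RT 180: heading 150 -> 330
  FD 1: (0,0) -> (0.866,-0.5) [heading=330, move]
]
LT 102: heading 330 -> 72
FD 10: (0.866,-0.5) -> (3.956,9.011) [heading=72, move]
FD 7: (3.956,9.011) -> (6.119,15.668) [heading=72, move]
FD 6: (6.119,15.668) -> (7.973,21.374) [heading=72, move]
RT 150: heading 72 -> 282
Final: pos=(7.973,21.374), heading=282, 0 segment(s) drawn

Answer: 7.973 21.374 282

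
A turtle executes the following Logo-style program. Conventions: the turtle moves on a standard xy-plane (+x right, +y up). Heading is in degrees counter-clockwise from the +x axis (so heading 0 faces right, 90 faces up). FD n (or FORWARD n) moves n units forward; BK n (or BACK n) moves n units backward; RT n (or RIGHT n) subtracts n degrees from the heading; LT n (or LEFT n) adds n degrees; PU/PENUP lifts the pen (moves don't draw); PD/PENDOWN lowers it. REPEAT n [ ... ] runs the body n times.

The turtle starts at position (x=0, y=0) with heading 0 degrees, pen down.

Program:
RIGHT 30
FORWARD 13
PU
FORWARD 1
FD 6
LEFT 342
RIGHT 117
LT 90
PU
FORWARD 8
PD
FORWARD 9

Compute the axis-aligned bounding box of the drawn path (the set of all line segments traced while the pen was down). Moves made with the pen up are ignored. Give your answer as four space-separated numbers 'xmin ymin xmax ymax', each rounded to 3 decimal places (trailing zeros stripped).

Answer: 0 -26.421 21.72 0

Derivation:
Executing turtle program step by step:
Start: pos=(0,0), heading=0, pen down
RT 30: heading 0 -> 330
FD 13: (0,0) -> (11.258,-6.5) [heading=330, draw]
PU: pen up
FD 1: (11.258,-6.5) -> (12.124,-7) [heading=330, move]
FD 6: (12.124,-7) -> (17.321,-10) [heading=330, move]
LT 342: heading 330 -> 312
RT 117: heading 312 -> 195
LT 90: heading 195 -> 285
PU: pen up
FD 8: (17.321,-10) -> (19.391,-17.727) [heading=285, move]
PD: pen down
FD 9: (19.391,-17.727) -> (21.72,-26.421) [heading=285, draw]
Final: pos=(21.72,-26.421), heading=285, 2 segment(s) drawn

Segment endpoints: x in {0, 11.258, 19.391, 21.72}, y in {-26.421, -17.727, -6.5, 0}
xmin=0, ymin=-26.421, xmax=21.72, ymax=0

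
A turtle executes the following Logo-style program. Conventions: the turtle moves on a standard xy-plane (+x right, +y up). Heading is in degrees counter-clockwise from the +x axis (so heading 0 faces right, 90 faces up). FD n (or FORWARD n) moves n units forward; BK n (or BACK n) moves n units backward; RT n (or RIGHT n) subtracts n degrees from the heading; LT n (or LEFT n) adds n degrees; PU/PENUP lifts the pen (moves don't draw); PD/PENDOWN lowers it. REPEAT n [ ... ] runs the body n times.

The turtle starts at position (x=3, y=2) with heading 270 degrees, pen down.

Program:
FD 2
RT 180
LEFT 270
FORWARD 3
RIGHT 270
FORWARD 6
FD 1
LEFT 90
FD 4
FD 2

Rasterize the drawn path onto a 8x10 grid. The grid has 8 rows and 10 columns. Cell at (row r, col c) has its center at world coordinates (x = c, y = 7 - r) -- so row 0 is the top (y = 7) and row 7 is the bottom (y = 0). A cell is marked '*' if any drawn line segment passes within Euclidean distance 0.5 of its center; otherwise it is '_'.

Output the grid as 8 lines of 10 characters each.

Answer: *******___
______*___
______*___
______*___
______*___
___*__*___
___*__*___
___****___

Derivation:
Segment 0: (3,2) -> (3,0)
Segment 1: (3,0) -> (6,-0)
Segment 2: (6,-0) -> (6,6)
Segment 3: (6,6) -> (6,7)
Segment 4: (6,7) -> (2,7)
Segment 5: (2,7) -> (0,7)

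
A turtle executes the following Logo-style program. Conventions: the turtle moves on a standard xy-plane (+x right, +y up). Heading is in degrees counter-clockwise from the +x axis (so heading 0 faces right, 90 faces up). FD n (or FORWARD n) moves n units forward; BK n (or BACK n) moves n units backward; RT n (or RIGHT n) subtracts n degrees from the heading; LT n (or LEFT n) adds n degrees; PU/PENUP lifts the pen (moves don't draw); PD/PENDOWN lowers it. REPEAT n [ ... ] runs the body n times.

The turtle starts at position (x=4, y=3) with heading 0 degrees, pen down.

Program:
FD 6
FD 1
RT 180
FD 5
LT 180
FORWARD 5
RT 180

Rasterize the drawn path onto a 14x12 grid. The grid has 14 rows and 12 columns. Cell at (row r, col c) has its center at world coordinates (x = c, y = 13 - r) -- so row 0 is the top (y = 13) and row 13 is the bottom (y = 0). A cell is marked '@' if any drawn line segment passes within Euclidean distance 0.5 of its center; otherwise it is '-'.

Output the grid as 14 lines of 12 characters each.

Answer: ------------
------------
------------
------------
------------
------------
------------
------------
------------
------------
----@@@@@@@@
------------
------------
------------

Derivation:
Segment 0: (4,3) -> (10,3)
Segment 1: (10,3) -> (11,3)
Segment 2: (11,3) -> (6,3)
Segment 3: (6,3) -> (11,3)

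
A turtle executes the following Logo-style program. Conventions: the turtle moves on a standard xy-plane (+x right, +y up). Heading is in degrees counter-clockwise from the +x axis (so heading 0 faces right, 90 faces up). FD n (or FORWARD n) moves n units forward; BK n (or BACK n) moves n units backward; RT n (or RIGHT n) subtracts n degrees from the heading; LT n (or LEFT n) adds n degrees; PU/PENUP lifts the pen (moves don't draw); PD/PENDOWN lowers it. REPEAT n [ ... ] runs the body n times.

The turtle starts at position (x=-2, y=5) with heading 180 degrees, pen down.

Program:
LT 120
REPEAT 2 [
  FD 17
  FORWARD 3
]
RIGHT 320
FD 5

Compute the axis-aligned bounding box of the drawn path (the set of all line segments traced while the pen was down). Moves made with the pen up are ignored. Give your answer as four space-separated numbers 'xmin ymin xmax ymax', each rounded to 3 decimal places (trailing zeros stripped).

Executing turtle program step by step:
Start: pos=(-2,5), heading=180, pen down
LT 120: heading 180 -> 300
REPEAT 2 [
  -- iteration 1/2 --
  FD 17: (-2,5) -> (6.5,-9.722) [heading=300, draw]
  FD 3: (6.5,-9.722) -> (8,-12.321) [heading=300, draw]
  -- iteration 2/2 --
  FD 17: (8,-12.321) -> (16.5,-27.043) [heading=300, draw]
  FD 3: (16.5,-27.043) -> (18,-29.641) [heading=300, draw]
]
RT 320: heading 300 -> 340
FD 5: (18,-29.641) -> (22.698,-31.351) [heading=340, draw]
Final: pos=(22.698,-31.351), heading=340, 5 segment(s) drawn

Segment endpoints: x in {-2, 6.5, 8, 16.5, 18, 22.698}, y in {-31.351, -29.641, -27.043, -12.321, -9.722, 5}
xmin=-2, ymin=-31.351, xmax=22.698, ymax=5

Answer: -2 -31.351 22.698 5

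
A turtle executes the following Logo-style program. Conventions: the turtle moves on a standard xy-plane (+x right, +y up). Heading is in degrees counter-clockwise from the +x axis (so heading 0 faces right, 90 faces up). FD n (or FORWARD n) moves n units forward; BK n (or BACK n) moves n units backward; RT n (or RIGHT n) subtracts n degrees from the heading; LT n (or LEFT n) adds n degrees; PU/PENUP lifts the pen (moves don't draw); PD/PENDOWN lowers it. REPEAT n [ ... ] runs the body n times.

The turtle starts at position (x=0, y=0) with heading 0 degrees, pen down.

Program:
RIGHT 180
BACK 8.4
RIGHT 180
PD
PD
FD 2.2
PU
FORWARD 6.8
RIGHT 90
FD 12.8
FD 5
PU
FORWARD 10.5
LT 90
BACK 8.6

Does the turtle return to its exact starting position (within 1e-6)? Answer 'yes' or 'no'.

Answer: no

Derivation:
Executing turtle program step by step:
Start: pos=(0,0), heading=0, pen down
RT 180: heading 0 -> 180
BK 8.4: (0,0) -> (8.4,0) [heading=180, draw]
RT 180: heading 180 -> 0
PD: pen down
PD: pen down
FD 2.2: (8.4,0) -> (10.6,0) [heading=0, draw]
PU: pen up
FD 6.8: (10.6,0) -> (17.4,0) [heading=0, move]
RT 90: heading 0 -> 270
FD 12.8: (17.4,0) -> (17.4,-12.8) [heading=270, move]
FD 5: (17.4,-12.8) -> (17.4,-17.8) [heading=270, move]
PU: pen up
FD 10.5: (17.4,-17.8) -> (17.4,-28.3) [heading=270, move]
LT 90: heading 270 -> 0
BK 8.6: (17.4,-28.3) -> (8.8,-28.3) [heading=0, move]
Final: pos=(8.8,-28.3), heading=0, 2 segment(s) drawn

Start position: (0, 0)
Final position: (8.8, -28.3)
Distance = 29.637; >= 1e-6 -> NOT closed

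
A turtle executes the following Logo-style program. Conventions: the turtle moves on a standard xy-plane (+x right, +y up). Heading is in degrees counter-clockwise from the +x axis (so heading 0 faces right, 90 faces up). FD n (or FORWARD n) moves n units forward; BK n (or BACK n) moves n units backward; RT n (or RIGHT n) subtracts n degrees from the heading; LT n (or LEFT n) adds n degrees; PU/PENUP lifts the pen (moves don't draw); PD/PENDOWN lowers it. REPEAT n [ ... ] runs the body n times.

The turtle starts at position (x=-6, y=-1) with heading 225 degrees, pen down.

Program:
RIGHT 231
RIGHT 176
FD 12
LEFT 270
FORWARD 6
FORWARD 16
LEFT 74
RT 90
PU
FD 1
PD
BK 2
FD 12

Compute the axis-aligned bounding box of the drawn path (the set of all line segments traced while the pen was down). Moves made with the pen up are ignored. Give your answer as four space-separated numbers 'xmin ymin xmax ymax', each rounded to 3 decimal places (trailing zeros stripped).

Executing turtle program step by step:
Start: pos=(-6,-1), heading=225, pen down
RT 231: heading 225 -> 354
RT 176: heading 354 -> 178
FD 12: (-6,-1) -> (-17.993,-0.581) [heading=178, draw]
LT 270: heading 178 -> 88
FD 6: (-17.993,-0.581) -> (-17.783,5.415) [heading=88, draw]
FD 16: (-17.783,5.415) -> (-17.225,21.405) [heading=88, draw]
LT 74: heading 88 -> 162
RT 90: heading 162 -> 72
PU: pen up
FD 1: (-17.225,21.405) -> (-16.916,22.356) [heading=72, move]
PD: pen down
BK 2: (-16.916,22.356) -> (-17.534,20.454) [heading=72, draw]
FD 12: (-17.534,20.454) -> (-13.826,31.867) [heading=72, draw]
Final: pos=(-13.826,31.867), heading=72, 5 segment(s) drawn

Segment endpoints: x in {-17.993, -17.783, -17.534, -17.225, -16.916, -13.826, -6}, y in {-1, -0.581, 5.415, 20.454, 21.405, 22.356, 31.867}
xmin=-17.993, ymin=-1, xmax=-6, ymax=31.867

Answer: -17.993 -1 -6 31.867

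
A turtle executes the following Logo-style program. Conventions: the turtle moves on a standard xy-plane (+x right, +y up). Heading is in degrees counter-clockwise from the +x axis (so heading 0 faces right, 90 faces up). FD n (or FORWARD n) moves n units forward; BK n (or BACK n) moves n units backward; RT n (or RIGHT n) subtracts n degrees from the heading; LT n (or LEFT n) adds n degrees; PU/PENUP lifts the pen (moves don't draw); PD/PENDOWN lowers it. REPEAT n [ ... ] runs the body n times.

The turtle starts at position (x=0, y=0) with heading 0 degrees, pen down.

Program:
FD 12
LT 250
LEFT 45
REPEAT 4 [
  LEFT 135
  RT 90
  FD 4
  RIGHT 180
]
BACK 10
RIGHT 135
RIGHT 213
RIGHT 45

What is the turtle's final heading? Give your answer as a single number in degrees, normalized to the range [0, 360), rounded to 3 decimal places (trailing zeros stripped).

Executing turtle program step by step:
Start: pos=(0,0), heading=0, pen down
FD 12: (0,0) -> (12,0) [heading=0, draw]
LT 250: heading 0 -> 250
LT 45: heading 250 -> 295
REPEAT 4 [
  -- iteration 1/4 --
  LT 135: heading 295 -> 70
  RT 90: heading 70 -> 340
  FD 4: (12,0) -> (15.759,-1.368) [heading=340, draw]
  RT 180: heading 340 -> 160
  -- iteration 2/4 --
  LT 135: heading 160 -> 295
  RT 90: heading 295 -> 205
  FD 4: (15.759,-1.368) -> (12.134,-3.059) [heading=205, draw]
  RT 180: heading 205 -> 25
  -- iteration 3/4 --
  LT 135: heading 25 -> 160
  RT 90: heading 160 -> 70
  FD 4: (12.134,-3.059) -> (13.502,0.7) [heading=70, draw]
  RT 180: heading 70 -> 250
  -- iteration 4/4 --
  LT 135: heading 250 -> 25
  RT 90: heading 25 -> 295
  FD 4: (13.502,0.7) -> (15.192,-2.925) [heading=295, draw]
  RT 180: heading 295 -> 115
]
BK 10: (15.192,-2.925) -> (19.418,-11.988) [heading=115, draw]
RT 135: heading 115 -> 340
RT 213: heading 340 -> 127
RT 45: heading 127 -> 82
Final: pos=(19.418,-11.988), heading=82, 6 segment(s) drawn

Answer: 82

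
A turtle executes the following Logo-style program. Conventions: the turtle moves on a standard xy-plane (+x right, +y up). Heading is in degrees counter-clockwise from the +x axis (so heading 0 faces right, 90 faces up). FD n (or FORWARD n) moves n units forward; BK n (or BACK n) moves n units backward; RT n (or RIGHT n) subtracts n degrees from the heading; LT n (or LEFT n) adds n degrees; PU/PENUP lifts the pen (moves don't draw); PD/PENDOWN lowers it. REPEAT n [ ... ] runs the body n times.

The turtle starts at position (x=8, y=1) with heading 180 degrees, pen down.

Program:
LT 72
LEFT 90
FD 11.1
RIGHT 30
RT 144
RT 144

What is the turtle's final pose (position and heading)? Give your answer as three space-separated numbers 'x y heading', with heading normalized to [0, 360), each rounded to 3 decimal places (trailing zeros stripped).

Executing turtle program step by step:
Start: pos=(8,1), heading=180, pen down
LT 72: heading 180 -> 252
LT 90: heading 252 -> 342
FD 11.1: (8,1) -> (18.557,-2.43) [heading=342, draw]
RT 30: heading 342 -> 312
RT 144: heading 312 -> 168
RT 144: heading 168 -> 24
Final: pos=(18.557,-2.43), heading=24, 1 segment(s) drawn

Answer: 18.557 -2.43 24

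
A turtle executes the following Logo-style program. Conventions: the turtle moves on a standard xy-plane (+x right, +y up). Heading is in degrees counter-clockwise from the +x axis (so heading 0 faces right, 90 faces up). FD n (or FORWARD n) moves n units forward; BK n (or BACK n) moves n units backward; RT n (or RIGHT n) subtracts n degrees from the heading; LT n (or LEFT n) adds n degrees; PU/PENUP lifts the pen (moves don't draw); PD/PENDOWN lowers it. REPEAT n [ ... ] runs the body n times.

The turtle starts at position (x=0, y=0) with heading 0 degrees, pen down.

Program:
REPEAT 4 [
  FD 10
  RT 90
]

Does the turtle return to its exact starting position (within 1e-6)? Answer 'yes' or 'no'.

Answer: yes

Derivation:
Executing turtle program step by step:
Start: pos=(0,0), heading=0, pen down
REPEAT 4 [
  -- iteration 1/4 --
  FD 10: (0,0) -> (10,0) [heading=0, draw]
  RT 90: heading 0 -> 270
  -- iteration 2/4 --
  FD 10: (10,0) -> (10,-10) [heading=270, draw]
  RT 90: heading 270 -> 180
  -- iteration 3/4 --
  FD 10: (10,-10) -> (0,-10) [heading=180, draw]
  RT 90: heading 180 -> 90
  -- iteration 4/4 --
  FD 10: (0,-10) -> (0,0) [heading=90, draw]
  RT 90: heading 90 -> 0
]
Final: pos=(0,0), heading=0, 4 segment(s) drawn

Start position: (0, 0)
Final position: (0, 0)
Distance = 0; < 1e-6 -> CLOSED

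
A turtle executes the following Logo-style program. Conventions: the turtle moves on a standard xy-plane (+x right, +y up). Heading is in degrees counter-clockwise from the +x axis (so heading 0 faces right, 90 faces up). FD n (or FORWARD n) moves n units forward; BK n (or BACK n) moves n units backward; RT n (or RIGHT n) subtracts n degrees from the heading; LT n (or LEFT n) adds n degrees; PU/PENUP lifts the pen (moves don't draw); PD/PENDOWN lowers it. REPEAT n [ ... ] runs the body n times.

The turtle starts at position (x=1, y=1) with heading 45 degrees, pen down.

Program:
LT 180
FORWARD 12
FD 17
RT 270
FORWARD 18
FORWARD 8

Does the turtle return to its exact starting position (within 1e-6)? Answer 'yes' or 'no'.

Executing turtle program step by step:
Start: pos=(1,1), heading=45, pen down
LT 180: heading 45 -> 225
FD 12: (1,1) -> (-7.485,-7.485) [heading=225, draw]
FD 17: (-7.485,-7.485) -> (-19.506,-19.506) [heading=225, draw]
RT 270: heading 225 -> 315
FD 18: (-19.506,-19.506) -> (-6.778,-32.234) [heading=315, draw]
FD 8: (-6.778,-32.234) -> (-1.121,-37.891) [heading=315, draw]
Final: pos=(-1.121,-37.891), heading=315, 4 segment(s) drawn

Start position: (1, 1)
Final position: (-1.121, -37.891)
Distance = 38.949; >= 1e-6 -> NOT closed

Answer: no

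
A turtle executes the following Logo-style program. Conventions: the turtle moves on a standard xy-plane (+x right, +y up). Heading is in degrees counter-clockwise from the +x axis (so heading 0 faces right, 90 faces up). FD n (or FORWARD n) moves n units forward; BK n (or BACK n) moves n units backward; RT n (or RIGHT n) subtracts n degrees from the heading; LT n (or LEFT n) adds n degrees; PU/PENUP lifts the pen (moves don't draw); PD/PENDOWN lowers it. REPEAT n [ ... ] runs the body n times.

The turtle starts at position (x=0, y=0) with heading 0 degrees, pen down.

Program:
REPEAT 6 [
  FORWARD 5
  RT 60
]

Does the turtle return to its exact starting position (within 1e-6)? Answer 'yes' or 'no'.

Answer: yes

Derivation:
Executing turtle program step by step:
Start: pos=(0,0), heading=0, pen down
REPEAT 6 [
  -- iteration 1/6 --
  FD 5: (0,0) -> (5,0) [heading=0, draw]
  RT 60: heading 0 -> 300
  -- iteration 2/6 --
  FD 5: (5,0) -> (7.5,-4.33) [heading=300, draw]
  RT 60: heading 300 -> 240
  -- iteration 3/6 --
  FD 5: (7.5,-4.33) -> (5,-8.66) [heading=240, draw]
  RT 60: heading 240 -> 180
  -- iteration 4/6 --
  FD 5: (5,-8.66) -> (0,-8.66) [heading=180, draw]
  RT 60: heading 180 -> 120
  -- iteration 5/6 --
  FD 5: (0,-8.66) -> (-2.5,-4.33) [heading=120, draw]
  RT 60: heading 120 -> 60
  -- iteration 6/6 --
  FD 5: (-2.5,-4.33) -> (0,0) [heading=60, draw]
  RT 60: heading 60 -> 0
]
Final: pos=(0,0), heading=0, 6 segment(s) drawn

Start position: (0, 0)
Final position: (0, 0)
Distance = 0; < 1e-6 -> CLOSED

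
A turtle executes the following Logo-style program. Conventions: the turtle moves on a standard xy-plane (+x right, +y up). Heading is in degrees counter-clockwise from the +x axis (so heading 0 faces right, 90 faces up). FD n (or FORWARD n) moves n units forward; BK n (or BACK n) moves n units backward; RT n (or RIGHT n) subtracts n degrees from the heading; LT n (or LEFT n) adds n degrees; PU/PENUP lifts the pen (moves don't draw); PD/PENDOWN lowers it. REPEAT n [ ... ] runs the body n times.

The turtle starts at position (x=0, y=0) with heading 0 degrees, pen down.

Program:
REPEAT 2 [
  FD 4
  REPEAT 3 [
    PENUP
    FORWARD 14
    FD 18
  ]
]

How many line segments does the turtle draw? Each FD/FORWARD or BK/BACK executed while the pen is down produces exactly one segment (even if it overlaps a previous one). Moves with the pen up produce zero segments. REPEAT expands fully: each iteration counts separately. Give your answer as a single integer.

Answer: 1

Derivation:
Executing turtle program step by step:
Start: pos=(0,0), heading=0, pen down
REPEAT 2 [
  -- iteration 1/2 --
  FD 4: (0,0) -> (4,0) [heading=0, draw]
  REPEAT 3 [
    -- iteration 1/3 --
    PU: pen up
    FD 14: (4,0) -> (18,0) [heading=0, move]
    FD 18: (18,0) -> (36,0) [heading=0, move]
    -- iteration 2/3 --
    PU: pen up
    FD 14: (36,0) -> (50,0) [heading=0, move]
    FD 18: (50,0) -> (68,0) [heading=0, move]
    -- iteration 3/3 --
    PU: pen up
    FD 14: (68,0) -> (82,0) [heading=0, move]
    FD 18: (82,0) -> (100,0) [heading=0, move]
  ]
  -- iteration 2/2 --
  FD 4: (100,0) -> (104,0) [heading=0, move]
  REPEAT 3 [
    -- iteration 1/3 --
    PU: pen up
    FD 14: (104,0) -> (118,0) [heading=0, move]
    FD 18: (118,0) -> (136,0) [heading=0, move]
    -- iteration 2/3 --
    PU: pen up
    FD 14: (136,0) -> (150,0) [heading=0, move]
    FD 18: (150,0) -> (168,0) [heading=0, move]
    -- iteration 3/3 --
    PU: pen up
    FD 14: (168,0) -> (182,0) [heading=0, move]
    FD 18: (182,0) -> (200,0) [heading=0, move]
  ]
]
Final: pos=(200,0), heading=0, 1 segment(s) drawn
Segments drawn: 1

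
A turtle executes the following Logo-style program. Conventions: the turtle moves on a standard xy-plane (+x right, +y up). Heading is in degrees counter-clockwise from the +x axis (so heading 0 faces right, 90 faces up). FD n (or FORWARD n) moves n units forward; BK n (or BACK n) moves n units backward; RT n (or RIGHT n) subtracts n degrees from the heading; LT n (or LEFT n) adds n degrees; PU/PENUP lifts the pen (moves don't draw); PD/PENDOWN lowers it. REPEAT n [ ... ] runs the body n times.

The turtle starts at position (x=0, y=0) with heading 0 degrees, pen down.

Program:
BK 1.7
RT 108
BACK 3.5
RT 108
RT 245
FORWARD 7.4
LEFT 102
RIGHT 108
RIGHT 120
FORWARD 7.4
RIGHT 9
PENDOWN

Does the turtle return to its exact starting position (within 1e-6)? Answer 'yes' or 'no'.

Executing turtle program step by step:
Start: pos=(0,0), heading=0, pen down
BK 1.7: (0,0) -> (-1.7,0) [heading=0, draw]
RT 108: heading 0 -> 252
BK 3.5: (-1.7,0) -> (-0.618,3.329) [heading=252, draw]
RT 108: heading 252 -> 144
RT 245: heading 144 -> 259
FD 7.4: (-0.618,3.329) -> (-2.03,-3.935) [heading=259, draw]
LT 102: heading 259 -> 1
RT 108: heading 1 -> 253
RT 120: heading 253 -> 133
FD 7.4: (-2.03,-3.935) -> (-7.077,1.477) [heading=133, draw]
RT 9: heading 133 -> 124
PD: pen down
Final: pos=(-7.077,1.477), heading=124, 4 segment(s) drawn

Start position: (0, 0)
Final position: (-7.077, 1.477)
Distance = 7.23; >= 1e-6 -> NOT closed

Answer: no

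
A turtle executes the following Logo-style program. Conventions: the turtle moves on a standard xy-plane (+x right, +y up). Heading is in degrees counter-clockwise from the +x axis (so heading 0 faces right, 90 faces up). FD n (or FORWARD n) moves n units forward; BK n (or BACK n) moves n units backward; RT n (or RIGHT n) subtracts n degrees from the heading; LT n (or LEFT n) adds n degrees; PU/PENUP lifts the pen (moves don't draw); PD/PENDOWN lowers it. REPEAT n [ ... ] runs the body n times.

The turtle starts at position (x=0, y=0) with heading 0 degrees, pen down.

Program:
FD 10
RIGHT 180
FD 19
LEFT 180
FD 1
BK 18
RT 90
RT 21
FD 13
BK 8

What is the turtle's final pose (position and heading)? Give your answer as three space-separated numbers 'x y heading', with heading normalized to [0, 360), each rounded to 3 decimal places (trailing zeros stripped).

Answer: -27.792 -4.668 249

Derivation:
Executing turtle program step by step:
Start: pos=(0,0), heading=0, pen down
FD 10: (0,0) -> (10,0) [heading=0, draw]
RT 180: heading 0 -> 180
FD 19: (10,0) -> (-9,0) [heading=180, draw]
LT 180: heading 180 -> 0
FD 1: (-9,0) -> (-8,0) [heading=0, draw]
BK 18: (-8,0) -> (-26,0) [heading=0, draw]
RT 90: heading 0 -> 270
RT 21: heading 270 -> 249
FD 13: (-26,0) -> (-30.659,-12.137) [heading=249, draw]
BK 8: (-30.659,-12.137) -> (-27.792,-4.668) [heading=249, draw]
Final: pos=(-27.792,-4.668), heading=249, 6 segment(s) drawn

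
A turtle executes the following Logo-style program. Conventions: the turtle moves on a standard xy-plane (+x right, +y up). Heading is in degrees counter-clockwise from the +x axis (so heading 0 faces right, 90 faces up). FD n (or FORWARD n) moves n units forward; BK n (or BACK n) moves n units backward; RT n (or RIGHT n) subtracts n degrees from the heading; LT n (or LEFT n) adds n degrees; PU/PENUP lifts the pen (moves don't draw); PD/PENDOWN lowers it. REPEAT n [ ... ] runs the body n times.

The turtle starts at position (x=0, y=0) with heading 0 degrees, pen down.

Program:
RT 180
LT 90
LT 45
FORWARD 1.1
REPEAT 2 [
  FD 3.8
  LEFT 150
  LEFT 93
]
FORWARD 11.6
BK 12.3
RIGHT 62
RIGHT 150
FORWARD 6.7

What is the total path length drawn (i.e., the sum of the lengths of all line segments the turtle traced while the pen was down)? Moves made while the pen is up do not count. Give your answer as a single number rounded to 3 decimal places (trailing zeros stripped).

Executing turtle program step by step:
Start: pos=(0,0), heading=0, pen down
RT 180: heading 0 -> 180
LT 90: heading 180 -> 270
LT 45: heading 270 -> 315
FD 1.1: (0,0) -> (0.778,-0.778) [heading=315, draw]
REPEAT 2 [
  -- iteration 1/2 --
  FD 3.8: (0.778,-0.778) -> (3.465,-3.465) [heading=315, draw]
  LT 150: heading 315 -> 105
  LT 93: heading 105 -> 198
  -- iteration 2/2 --
  FD 3.8: (3.465,-3.465) -> (-0.149,-4.639) [heading=198, draw]
  LT 150: heading 198 -> 348
  LT 93: heading 348 -> 81
]
FD 11.6: (-0.149,-4.639) -> (1.665,6.818) [heading=81, draw]
BK 12.3: (1.665,6.818) -> (-0.259,-5.33) [heading=81, draw]
RT 62: heading 81 -> 19
RT 150: heading 19 -> 229
FD 6.7: (-0.259,-5.33) -> (-4.654,-10.387) [heading=229, draw]
Final: pos=(-4.654,-10.387), heading=229, 6 segment(s) drawn

Segment lengths:
  seg 1: (0,0) -> (0.778,-0.778), length = 1.1
  seg 2: (0.778,-0.778) -> (3.465,-3.465), length = 3.8
  seg 3: (3.465,-3.465) -> (-0.149,-4.639), length = 3.8
  seg 4: (-0.149,-4.639) -> (1.665,6.818), length = 11.6
  seg 5: (1.665,6.818) -> (-0.259,-5.33), length = 12.3
  seg 6: (-0.259,-5.33) -> (-4.654,-10.387), length = 6.7
Total = 39.3

Answer: 39.3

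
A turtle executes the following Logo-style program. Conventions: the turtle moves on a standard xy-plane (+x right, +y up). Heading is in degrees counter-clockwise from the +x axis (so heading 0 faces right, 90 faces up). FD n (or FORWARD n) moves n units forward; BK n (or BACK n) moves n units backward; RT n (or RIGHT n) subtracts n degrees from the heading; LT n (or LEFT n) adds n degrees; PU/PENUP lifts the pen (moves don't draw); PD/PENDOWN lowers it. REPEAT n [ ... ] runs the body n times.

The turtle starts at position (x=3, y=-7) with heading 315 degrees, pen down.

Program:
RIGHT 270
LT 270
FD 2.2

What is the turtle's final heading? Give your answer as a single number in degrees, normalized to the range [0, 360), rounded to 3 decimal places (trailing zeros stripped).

Executing turtle program step by step:
Start: pos=(3,-7), heading=315, pen down
RT 270: heading 315 -> 45
LT 270: heading 45 -> 315
FD 2.2: (3,-7) -> (4.556,-8.556) [heading=315, draw]
Final: pos=(4.556,-8.556), heading=315, 1 segment(s) drawn

Answer: 315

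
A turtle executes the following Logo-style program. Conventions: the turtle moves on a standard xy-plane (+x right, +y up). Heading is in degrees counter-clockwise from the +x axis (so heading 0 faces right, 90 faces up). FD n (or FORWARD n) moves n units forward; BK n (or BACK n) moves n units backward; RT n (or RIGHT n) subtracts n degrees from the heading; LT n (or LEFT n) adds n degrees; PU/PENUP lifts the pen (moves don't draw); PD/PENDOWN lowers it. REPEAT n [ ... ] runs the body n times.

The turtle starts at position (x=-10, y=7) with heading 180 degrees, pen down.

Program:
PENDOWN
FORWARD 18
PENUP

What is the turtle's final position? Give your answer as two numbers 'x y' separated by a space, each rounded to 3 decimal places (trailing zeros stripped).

Answer: -28 7

Derivation:
Executing turtle program step by step:
Start: pos=(-10,7), heading=180, pen down
PD: pen down
FD 18: (-10,7) -> (-28,7) [heading=180, draw]
PU: pen up
Final: pos=(-28,7), heading=180, 1 segment(s) drawn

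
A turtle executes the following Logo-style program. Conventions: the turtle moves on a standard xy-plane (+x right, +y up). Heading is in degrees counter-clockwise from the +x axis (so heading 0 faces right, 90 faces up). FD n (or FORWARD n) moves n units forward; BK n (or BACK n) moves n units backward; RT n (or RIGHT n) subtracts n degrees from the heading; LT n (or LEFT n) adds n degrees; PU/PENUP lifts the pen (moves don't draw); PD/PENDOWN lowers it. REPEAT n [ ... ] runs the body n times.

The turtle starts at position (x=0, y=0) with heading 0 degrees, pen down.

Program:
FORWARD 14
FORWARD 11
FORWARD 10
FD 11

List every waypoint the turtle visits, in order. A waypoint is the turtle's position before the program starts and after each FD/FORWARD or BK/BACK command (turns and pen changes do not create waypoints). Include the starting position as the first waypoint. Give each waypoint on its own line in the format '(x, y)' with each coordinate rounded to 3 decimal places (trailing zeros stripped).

Answer: (0, 0)
(14, 0)
(25, 0)
(35, 0)
(46, 0)

Derivation:
Executing turtle program step by step:
Start: pos=(0,0), heading=0, pen down
FD 14: (0,0) -> (14,0) [heading=0, draw]
FD 11: (14,0) -> (25,0) [heading=0, draw]
FD 10: (25,0) -> (35,0) [heading=0, draw]
FD 11: (35,0) -> (46,0) [heading=0, draw]
Final: pos=(46,0), heading=0, 4 segment(s) drawn
Waypoints (5 total):
(0, 0)
(14, 0)
(25, 0)
(35, 0)
(46, 0)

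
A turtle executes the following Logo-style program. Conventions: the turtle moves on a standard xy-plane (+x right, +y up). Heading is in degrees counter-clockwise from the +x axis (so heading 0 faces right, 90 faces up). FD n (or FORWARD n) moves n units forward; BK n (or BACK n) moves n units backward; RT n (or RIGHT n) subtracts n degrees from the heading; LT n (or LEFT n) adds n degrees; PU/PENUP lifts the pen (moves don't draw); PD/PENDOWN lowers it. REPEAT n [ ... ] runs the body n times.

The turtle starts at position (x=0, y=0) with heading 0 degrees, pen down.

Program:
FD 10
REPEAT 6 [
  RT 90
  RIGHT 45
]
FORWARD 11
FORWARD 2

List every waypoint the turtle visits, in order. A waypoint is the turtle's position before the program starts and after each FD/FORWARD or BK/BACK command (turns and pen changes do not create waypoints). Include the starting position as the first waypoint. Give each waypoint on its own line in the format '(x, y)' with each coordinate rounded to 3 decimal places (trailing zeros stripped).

Executing turtle program step by step:
Start: pos=(0,0), heading=0, pen down
FD 10: (0,0) -> (10,0) [heading=0, draw]
REPEAT 6 [
  -- iteration 1/6 --
  RT 90: heading 0 -> 270
  RT 45: heading 270 -> 225
  -- iteration 2/6 --
  RT 90: heading 225 -> 135
  RT 45: heading 135 -> 90
  -- iteration 3/6 --
  RT 90: heading 90 -> 0
  RT 45: heading 0 -> 315
  -- iteration 4/6 --
  RT 90: heading 315 -> 225
  RT 45: heading 225 -> 180
  -- iteration 5/6 --
  RT 90: heading 180 -> 90
  RT 45: heading 90 -> 45
  -- iteration 6/6 --
  RT 90: heading 45 -> 315
  RT 45: heading 315 -> 270
]
FD 11: (10,0) -> (10,-11) [heading=270, draw]
FD 2: (10,-11) -> (10,-13) [heading=270, draw]
Final: pos=(10,-13), heading=270, 3 segment(s) drawn
Waypoints (4 total):
(0, 0)
(10, 0)
(10, -11)
(10, -13)

Answer: (0, 0)
(10, 0)
(10, -11)
(10, -13)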